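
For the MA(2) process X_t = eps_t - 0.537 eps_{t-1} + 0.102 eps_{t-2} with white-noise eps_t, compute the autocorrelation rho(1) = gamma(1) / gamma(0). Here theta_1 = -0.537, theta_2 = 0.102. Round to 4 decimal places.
\rho(1) = -0.4556

For an MA(q) process with theta_0 = 1, the autocovariance is
  gamma(k) = sigma^2 * sum_{i=0..q-k} theta_i * theta_{i+k},
and rho(k) = gamma(k) / gamma(0). Sigma^2 cancels.
  numerator   = (1)*(-0.537) + (-0.537)*(0.102) = -0.591774.
  denominator = (1)^2 + (-0.537)^2 + (0.102)^2 = 1.298773.
  rho(1) = -0.591774 / 1.298773 = -0.4556.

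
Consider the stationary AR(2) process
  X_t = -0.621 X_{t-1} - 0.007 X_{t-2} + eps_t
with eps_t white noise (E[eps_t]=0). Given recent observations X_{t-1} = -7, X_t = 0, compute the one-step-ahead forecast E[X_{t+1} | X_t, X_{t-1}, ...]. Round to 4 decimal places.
E[X_{t+1} \mid \mathcal F_t] = 0.0490

For an AR(p) model X_t = c + sum_i phi_i X_{t-i} + eps_t, the
one-step-ahead conditional mean is
  E[X_{t+1} | X_t, ...] = c + sum_i phi_i X_{t+1-i}.
Substitute known values:
  E[X_{t+1} | ...] = (-0.621) * (0) + (-0.007) * (-7)
                   = 0.0490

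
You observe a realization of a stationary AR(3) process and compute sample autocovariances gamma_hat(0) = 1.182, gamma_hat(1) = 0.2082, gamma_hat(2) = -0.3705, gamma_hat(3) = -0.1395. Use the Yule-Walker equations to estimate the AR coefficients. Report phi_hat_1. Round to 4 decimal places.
\hat\phi_{1} = 0.2469

The Yule-Walker equations for an AR(p) process read, in matrix form,
  Gamma_p phi = r_p,   with   (Gamma_p)_{ij} = gamma(|i - j|),
                       (r_p)_i = gamma(i),   i,j = 1..p.
Substitute the sample gammas (Toeplitz matrix and right-hand side of size 3):
  Gamma_p = [[1.182, 0.2082, -0.3705], [0.2082, 1.182, 0.2082], [-0.3705, 0.2082, 1.182]]
  r_p     = [0.2082, -0.3705, -0.1395]
Written out (R1..R3):
  (R1) 1.182 phi_1 + 0.2082 phi_2 - 0.3705 phi_3 = 0.2082
  (R2) 0.2082 phi_1 + 1.182 phi_2 + 0.2082 phi_3 = -0.3705
  (R3) -0.3705 phi_1 + 0.2082 phi_2 + 1.182 phi_3 = -0.1395
Gaussian elimination:
  R2 <- R2 - (0.2082/1.182) R1 = R2 - (0.176142) R1:  1.145327 phi_2 + 0.273461 phi_3 = -0.407173
  R3 <- R3 - (-0.3705/1.182) R1 = R3 - (-0.313452) R1:  0.273461 phi_2 + 1.065866 phi_3 = -0.074239
  R3 <- R3 - (0.273461/1.145327) R2 = R3 - (0.238762) R2:  1.000574 phi_3 = 0.022978
Back-substitution:
  phi_hat_3 = 0.022978 / 1.000574 = 0.022965
  phi_hat_2 = (-0.407173 - (0.273461)(0.022965)) / 1.145327 = -0.360991
  phi_hat_1 = (0.2082 - (0.2082)(-0.360991) - (-0.3705)(0.022965)) / 1.182 = 0.246926
So phi_hat = [0.2469, -0.3610, 0.0230].
Therefore phi_hat_1 = 0.2469.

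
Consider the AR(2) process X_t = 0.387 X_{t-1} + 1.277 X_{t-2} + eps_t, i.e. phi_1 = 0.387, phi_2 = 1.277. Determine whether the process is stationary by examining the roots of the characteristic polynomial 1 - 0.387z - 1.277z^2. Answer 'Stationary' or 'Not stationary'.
\text{Not stationary}

The AR(p) characteristic polynomial is P(z) = 1 - 0.387z - 1.277z^2.
Stationarity requires all roots to lie outside the unit circle, i.e. |z| > 1 for every root.
Set 1 + (-0.387) z + (-1.277) z^2 = 0, i.e. a z^2 + b z + c = 0 with a = -1.277, b = -0.387, c = 1.
Discriminant D = b^2 - 4ac = (-0.387)^2 - 4*(-1.277)*1 = 0.149769 - (-5.108) = 5.257769.
D >= 0, so the roots are real: z = (-b +/- sqrt(D)) / (2a) = (0.387 +/- 2.292983) / (-2.554).
  z_1 = (0.387 + 2.292983) / (-2.554) = -1.0493,   |z_1| = 1.0493.
  z_2 = (0.387 - 2.292983) / (-2.554) = 0.7463,   |z_2| = 0.7463.
Moduli of all roots: 1.0493, 0.7463.
All moduli strictly greater than 1? No.
Verdict: Not stationary.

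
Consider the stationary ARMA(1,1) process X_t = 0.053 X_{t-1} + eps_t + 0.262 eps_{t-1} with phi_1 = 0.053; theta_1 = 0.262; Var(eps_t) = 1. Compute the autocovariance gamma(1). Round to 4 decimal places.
\gamma(1) = 0.3203

Multiply the model equation by X_{t-k} and take expectations. With theta_0 = psi_0 = 1 and psi_j the MA(infinity) weights, this gives
  gamma(k) - sum_i phi_i gamma(k-i) = c_k,
  c_k = sigma^2 * sum_{j=k..q} theta_j psi_{j-k}   (c_k = 0 for k > q),
using gamma(-m) = gamma(m).
psi-weights needed (psi_j = theta_j + sum_i phi_i psi_{j-i}):
  psi_1 = theta_1 + phi_1 = 0.262 + (0.053) = 0.315
Right-hand sides:
  c_0 = sigma^2 (1 + theta_1 psi_1) = 1 * (1 + (0.262)(0.315)) = 1 * 1.08253 = 1.08253
  c_1 = sigma^2 theta_1 = 1 * (0.262) = 0.262
  c_2 = 0
Equations for k = 0 and k = 1 (AR order 1):
  gamma(0) = phi_1 gamma(1) + c_0
  gamma(1) = phi_1 gamma(0) + c_1
Substituting the second into the first: gamma(0) (1 - phi_1^2) = c_0 + phi_1 c_1, so
  gamma(0) = (c_0 + phi_1 c_1) / (1 - phi_1^2) = (1.08253 + (0.053)(0.262)) / (1 - (0.053)^2) = 1.096416 / 0.997191 = 1.099505.
  gamma(1) = phi_1 gamma(0) + c_1 = (0.053)(1.099505) + (0.262) = 0.320274.
Therefore gamma(1) = 0.3203 (to 4 decimal places).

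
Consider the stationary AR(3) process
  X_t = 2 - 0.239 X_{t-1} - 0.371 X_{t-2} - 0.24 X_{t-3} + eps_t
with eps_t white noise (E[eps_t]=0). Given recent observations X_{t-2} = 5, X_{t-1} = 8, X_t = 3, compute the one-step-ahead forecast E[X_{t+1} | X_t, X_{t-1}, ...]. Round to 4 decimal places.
E[X_{t+1} \mid \mathcal F_t] = -2.8850

For an AR(p) model X_t = c + sum_i phi_i X_{t-i} + eps_t, the
one-step-ahead conditional mean is
  E[X_{t+1} | X_t, ...] = c + sum_i phi_i X_{t+1-i}.
Substitute known values:
  E[X_{t+1} | ...] = 2 + (-0.239) * (3) + (-0.371) * (8) + (-0.24) * (5)
                   = -2.8850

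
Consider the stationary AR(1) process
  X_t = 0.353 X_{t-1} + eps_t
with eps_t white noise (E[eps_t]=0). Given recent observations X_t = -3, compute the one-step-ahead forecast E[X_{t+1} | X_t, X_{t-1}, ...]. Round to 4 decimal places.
E[X_{t+1} \mid \mathcal F_t] = -1.0590

For an AR(p) model X_t = c + sum_i phi_i X_{t-i} + eps_t, the
one-step-ahead conditional mean is
  E[X_{t+1} | X_t, ...] = c + sum_i phi_i X_{t+1-i}.
Substitute known values:
  E[X_{t+1} | ...] = (0.353) * (-3)
                   = -1.0590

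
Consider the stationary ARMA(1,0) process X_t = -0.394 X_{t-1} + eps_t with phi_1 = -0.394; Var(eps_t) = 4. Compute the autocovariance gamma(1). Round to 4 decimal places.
\gamma(1) = -1.8656

Multiply the model equation by X_{t-k} and take expectations. With theta_0 = psi_0 = 1 and psi_j the MA(infinity) weights, this gives
  gamma(k) - sum_i phi_i gamma(k-i) = c_k,
  c_k = sigma^2 * sum_{j=k..q} theta_j psi_{j-k}   (c_k = 0 for k > q),
using gamma(-m) = gamma(m).
Pure AR (q = 0): c_0 = sigma^2 = 4, c_k = 0 for k >= 1.
Equations for k = 0 and k = 1 (AR order 1):
  gamma(0) = phi_1 gamma(1) + c_0
  gamma(1) = phi_1 gamma(0) + c_1
Substituting the second into the first: gamma(0) (1 - phi_1^2) = c_0 + phi_1 c_1, so
  gamma(0) = c_0 / (1 - phi_1^2) = 4 / (1 - (-0.394)^2) = 4 / 0.844764 = 4.73505.
  gamma(1) = phi_1 gamma(0) = (-0.394)(4.73505) = -1.86561.
Therefore gamma(1) = -1.8656 (to 4 decimal places).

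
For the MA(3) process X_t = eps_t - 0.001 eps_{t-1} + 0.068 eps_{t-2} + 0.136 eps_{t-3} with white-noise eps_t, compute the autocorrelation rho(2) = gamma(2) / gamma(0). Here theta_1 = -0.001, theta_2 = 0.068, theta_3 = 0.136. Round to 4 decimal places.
\rho(2) = 0.0663

For an MA(q) process with theta_0 = 1, the autocovariance is
  gamma(k) = sigma^2 * sum_{i=0..q-k} theta_i * theta_{i+k},
and rho(k) = gamma(k) / gamma(0). Sigma^2 cancels.
  numerator   = (1)*(0.068) + (-0.001)*(0.136) = 0.067864.
  denominator = (1)^2 + (-0.001)^2 + (0.068)^2 + (0.136)^2 = 1.023121.
  rho(2) = 0.067864 / 1.023121 = 0.0663.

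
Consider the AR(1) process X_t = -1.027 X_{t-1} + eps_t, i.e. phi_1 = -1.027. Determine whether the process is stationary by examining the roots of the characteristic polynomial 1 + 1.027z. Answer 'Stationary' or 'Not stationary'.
\text{Not stationary}

The AR(p) characteristic polynomial is P(z) = 1 + 1.027z.
Stationarity requires all roots to lie outside the unit circle, i.e. |z| > 1 for every root.
This is linear in z: 1 + (1.027) z = 0  =>  z = -1/(1.027) = -0.97371,  |z| = 0.97371.
Moduli of all roots: 0.9737.
All moduli strictly greater than 1? No.
Verdict: Not stationary.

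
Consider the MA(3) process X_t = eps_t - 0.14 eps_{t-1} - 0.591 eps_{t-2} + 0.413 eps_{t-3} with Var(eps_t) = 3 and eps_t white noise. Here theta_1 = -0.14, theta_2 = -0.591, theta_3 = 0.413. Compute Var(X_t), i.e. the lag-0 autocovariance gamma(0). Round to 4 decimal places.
\gamma(0) = 4.6184

For an MA(q) process X_t = eps_t + sum_i theta_i eps_{t-i} with
Var(eps_t) = sigma^2, the variance is
  gamma(0) = sigma^2 * (1 + sum_i theta_i^2).
  sum_i theta_i^2 = (-0.14)^2 + (-0.591)^2 + (0.413)^2 = 0.0196 + 0.349281 + 0.170569 = 0.53945.
  gamma(0) = 3 * (1 + 0.53945) = 3 * 1.53945 = 4.61835, which rounds to 4.6184.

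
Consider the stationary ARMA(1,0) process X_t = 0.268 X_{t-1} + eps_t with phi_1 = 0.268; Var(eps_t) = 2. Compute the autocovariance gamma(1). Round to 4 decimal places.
\gamma(1) = 0.5775

Multiply the model equation by X_{t-k} and take expectations. With theta_0 = psi_0 = 1 and psi_j the MA(infinity) weights, this gives
  gamma(k) - sum_i phi_i gamma(k-i) = c_k,
  c_k = sigma^2 * sum_{j=k..q} theta_j psi_{j-k}   (c_k = 0 for k > q),
using gamma(-m) = gamma(m).
Pure AR (q = 0): c_0 = sigma^2 = 2, c_k = 0 for k >= 1.
Equations for k = 0 and k = 1 (AR order 1):
  gamma(0) = phi_1 gamma(1) + c_0
  gamma(1) = phi_1 gamma(0) + c_1
Substituting the second into the first: gamma(0) (1 - phi_1^2) = c_0 + phi_1 c_1, so
  gamma(0) = c_0 / (1 - phi_1^2) = 2 / (1 - (0.268)^2) = 2 / 0.928176 = 2.154764.
  gamma(1) = phi_1 gamma(0) = (0.268)(2.154764) = 0.577477.
Therefore gamma(1) = 0.5775 (to 4 decimal places).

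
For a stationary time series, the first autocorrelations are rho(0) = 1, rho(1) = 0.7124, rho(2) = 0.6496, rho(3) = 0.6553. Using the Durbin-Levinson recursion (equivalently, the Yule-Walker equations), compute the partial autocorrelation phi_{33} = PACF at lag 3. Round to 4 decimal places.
\phi_{33} = 0.2669

The PACF at lag k is phi_{kk}, the last component of the solution
to the Yule-Walker system G_k phi = r_k where
  (G_k)_{ij} = rho(|i - j|), (r_k)_i = rho(i), i,j = 1..k.
Equivalently, Durbin-Levinson gives phi_{kk} iteratively:
  phi_{11} = rho(1)
  phi_{kk} = [rho(k) - sum_{j=1..k-1} phi_{k-1,j} rho(k-j)]
            / [1 - sum_{j=1..k-1} phi_{k-1,j} rho(j)],
  phi_{k,j} = phi_{k-1,j} - phi_{kk} phi_{k-1,k-j},  j = 1..k-1.
Step k = 1:
  phi_11 = rho(1) = 0.7124.
Step k = 2:
  phi_22 = [rho(2) - phi_11 rho(1)] / [1 - phi_11 rho(1)] = [0.6496 - (0.7124)(0.7124)] / [1 - (0.7124)(0.7124)]
         = 0.14208624 / 0.49248624 = 0.288508.
  Update: phi_21 = phi_11 - phi_22 phi_11 = 0.7124 - (0.288508)(0.7124) = 0.506867.
Step k = 3:
  phi_33 = [rho(3) - phi_21 rho(2) - phi_22 rho(1)] / [1 - phi_21 rho(1) - phi_22 rho(2)]
    numerator   = 0.6553 - (0.506867)(0.6496) - (0.288508)(0.7124) = 0.12050615
    denominator = 1 - (0.506867)(0.7124) - (0.288508)(0.6496) = 0.45149322
  phi_33 = 0.12050615 / 0.45149322 = 0.2669.
Therefore phi_{33} = 0.2669.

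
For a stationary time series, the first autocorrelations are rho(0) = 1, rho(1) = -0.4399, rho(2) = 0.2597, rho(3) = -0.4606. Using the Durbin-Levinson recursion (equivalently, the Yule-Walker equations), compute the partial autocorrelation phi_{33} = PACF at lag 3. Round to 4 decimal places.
\phi_{33} = -0.3990

The PACF at lag k is phi_{kk}, the last component of the solution
to the Yule-Walker system G_k phi = r_k where
  (G_k)_{ij} = rho(|i - j|), (r_k)_i = rho(i), i,j = 1..k.
Equivalently, Durbin-Levinson gives phi_{kk} iteratively:
  phi_{11} = rho(1)
  phi_{kk} = [rho(k) - sum_{j=1..k-1} phi_{k-1,j} rho(k-j)]
            / [1 - sum_{j=1..k-1} phi_{k-1,j} rho(j)],
  phi_{k,j} = phi_{k-1,j} - phi_{kk} phi_{k-1,k-j},  j = 1..k-1.
Step k = 1:
  phi_11 = rho(1) = -0.4399.
Step k = 2:
  phi_22 = [rho(2) - phi_11 rho(1)] / [1 - phi_11 rho(1)] = [0.2597 - (-0.4399)(-0.4399)] / [1 - (-0.4399)(-0.4399)]
         = 0.06618799 / 0.80648799 = 0.082069.
  Update: phi_21 = phi_11 - phi_22 phi_11 = -0.4399 - (0.082069)(-0.4399) = -0.403798.
Step k = 3:
  phi_33 = [rho(3) - phi_21 rho(2) - phi_22 rho(1)] / [1 - phi_21 rho(1) - phi_22 rho(2)]
    numerator   = -0.4606 - (-0.403798)(0.2597) - (0.082069)(-0.4399) = -0.31963141
    denominator = 1 - (-0.403798)(-0.4399) - (0.082069)(0.2597) = 0.80105598
  phi_33 = -0.31963141 / 0.80105598 = -0.399.
Therefore phi_{33} = -0.3990.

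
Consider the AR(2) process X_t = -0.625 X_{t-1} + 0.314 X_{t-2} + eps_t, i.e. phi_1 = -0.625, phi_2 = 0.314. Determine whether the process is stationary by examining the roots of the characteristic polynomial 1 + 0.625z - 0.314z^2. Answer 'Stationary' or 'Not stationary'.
\text{Stationary}

The AR(p) characteristic polynomial is P(z) = 1 + 0.625z - 0.314z^2.
Stationarity requires all roots to lie outside the unit circle, i.e. |z| > 1 for every root.
Set 1 + (0.625) z + (-0.314) z^2 = 0, i.e. a z^2 + b z + c = 0 with a = -0.314, b = 0.625, c = 1.
Discriminant D = b^2 - 4ac = (0.625)^2 - 4*(-0.314)*1 = 0.390625 - (-1.256) = 1.646625.
D >= 0, so the roots are real: z = (-b +/- sqrt(D)) / (2a) = (-0.625 +/- 1.283209) / (-0.628).
  z_1 = (-0.625 + 1.283209) / (-0.628) = -1.0481,   |z_1| = 1.0481.
  z_2 = (-0.625 - 1.283209) / (-0.628) = 3.0385,   |z_2| = 3.0385.
Moduli of all roots: 1.0481, 3.0385.
All moduli strictly greater than 1? Yes.
Verdict: Stationary.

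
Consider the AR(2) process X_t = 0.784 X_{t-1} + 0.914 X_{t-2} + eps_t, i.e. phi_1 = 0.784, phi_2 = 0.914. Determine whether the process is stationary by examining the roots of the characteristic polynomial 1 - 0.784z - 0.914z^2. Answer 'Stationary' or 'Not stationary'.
\text{Not stationary}

The AR(p) characteristic polynomial is P(z) = 1 - 0.784z - 0.914z^2.
Stationarity requires all roots to lie outside the unit circle, i.e. |z| > 1 for every root.
Set 1 + (-0.784) z + (-0.914) z^2 = 0, i.e. a z^2 + b z + c = 0 with a = -0.914, b = -0.784, c = 1.
Discriminant D = b^2 - 4ac = (-0.784)^2 - 4*(-0.914)*1 = 0.614656 - (-3.656) = 4.270656.
D >= 0, so the roots are real: z = (-b +/- sqrt(D)) / (2a) = (0.784 +/- 2.066557) / (-1.828).
  z_1 = (0.784 + 2.066557) / (-1.828) = -1.5594,   |z_1| = 1.5594.
  z_2 = (0.784 - 2.066557) / (-1.828) = 0.7016,   |z_2| = 0.7016.
Moduli of all roots: 1.5594, 0.7016.
All moduli strictly greater than 1? No.
Verdict: Not stationary.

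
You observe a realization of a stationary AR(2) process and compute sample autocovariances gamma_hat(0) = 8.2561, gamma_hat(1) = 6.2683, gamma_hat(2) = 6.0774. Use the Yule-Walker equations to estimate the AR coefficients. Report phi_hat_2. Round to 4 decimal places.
\hat\phi_{2} = 0.3770

The Yule-Walker equations for an AR(p) process read, in matrix form,
  Gamma_p phi = r_p,   with   (Gamma_p)_{ij} = gamma(|i - j|),
                       (r_p)_i = gamma(i),   i,j = 1..p.
Substitute the sample gammas (Toeplitz matrix and right-hand side of size 2):
  Gamma_p = [[8.2561, 6.2683], [6.2683, 8.2561]]
  r_p     = [6.2683, 6.0774]
Written out:
  8.2561 phi_1 + 6.2683 phi_2 = 6.2683
  6.2683 phi_1 + 8.2561 phi_2 = 6.0774
Solve by Cramer's rule:
  det = gamma(0)^2 - gamma(1)^2 = (8.2561)^2 - (6.2683)^2 = 68.16318721 - 39.29158489 = 28.87160232
  phi_hat_1 = [gamma(1) gamma(0) - gamma(1) gamma(2)] / det = [(6.2683)(8.2561) - (6.2683)(6.0774)] / 28.87160232 = 13.65674521 / 28.87160232 = 0.473
  phi_hat_2 = [gamma(0) gamma(2) - gamma(1)^2] / det = [(8.2561)(6.0774) - (6.2683)^2] / 28.87160232 = 10.88403725 / 28.87160232 = 0.377
So phi_hat = [0.4730, 0.3770].
Therefore phi_hat_2 = 0.3770.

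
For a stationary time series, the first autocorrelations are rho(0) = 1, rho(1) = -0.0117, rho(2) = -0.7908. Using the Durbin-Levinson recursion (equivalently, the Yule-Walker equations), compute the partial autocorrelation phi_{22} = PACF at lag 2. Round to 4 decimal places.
\phi_{22} = -0.7910

The PACF at lag k is phi_{kk}, the last component of the solution
to the Yule-Walker system G_k phi = r_k where
  (G_k)_{ij} = rho(|i - j|), (r_k)_i = rho(i), i,j = 1..k.
Equivalently, Durbin-Levinson gives phi_{kk} iteratively:
  phi_{11} = rho(1)
  phi_{kk} = [rho(k) - sum_{j=1..k-1} phi_{k-1,j} rho(k-j)]
            / [1 - sum_{j=1..k-1} phi_{k-1,j} rho(j)],
  phi_{k,j} = phi_{k-1,j} - phi_{kk} phi_{k-1,k-j},  j = 1..k-1.
Step k = 1:
  phi_11 = rho(1) = -0.0117.
Step k = 2:
  phi_22 = [rho(2) - phi_11 rho(1)] / [1 - phi_11 rho(1)] = [-0.7908 - (-0.0117)(-0.0117)] / [1 - (-0.0117)(-0.0117)]
         = -0.79093689 / 0.99986311 = -0.791.
Therefore phi_{22} = -0.7910.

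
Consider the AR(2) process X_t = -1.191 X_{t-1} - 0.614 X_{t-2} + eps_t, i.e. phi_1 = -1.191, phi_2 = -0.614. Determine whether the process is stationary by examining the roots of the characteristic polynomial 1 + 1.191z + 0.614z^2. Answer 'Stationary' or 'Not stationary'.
\text{Stationary}

The AR(p) characteristic polynomial is P(z) = 1 + 1.191z + 0.614z^2.
Stationarity requires all roots to lie outside the unit circle, i.e. |z| > 1 for every root.
Set 1 + (1.191) z + (0.614) z^2 = 0, i.e. a z^2 + b z + c = 0 with a = 0.614, b = 1.191, c = 1.
Discriminant D = b^2 - 4ac = (1.191)^2 - 4*(0.614)*1 = 1.418481 - (2.456) = -1.037519.
D < 0, so the roots are the complex-conjugate pair z = (-b +/- i sqrt(-D)) / (2a) = -0.9699 +/- 0.8295i.
For a conjugate pair |z|^2 = z * conj(z) = (product of roots) = c/a = 1/(0.614) = 1.628664, so |z| = sqrt(1.628664) = 1.2762 for both roots.
Moduli of all roots: 1.2762, 1.2762.
All moduli strictly greater than 1? Yes.
Verdict: Stationary.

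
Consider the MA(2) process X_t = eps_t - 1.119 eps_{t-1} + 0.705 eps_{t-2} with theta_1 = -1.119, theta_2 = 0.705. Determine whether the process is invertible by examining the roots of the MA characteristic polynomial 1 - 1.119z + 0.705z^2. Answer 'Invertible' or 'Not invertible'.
\text{Invertible}

The MA(q) characteristic polynomial is P(z) = 1 - 1.119z + 0.705z^2.
Invertibility requires all roots to lie outside the unit circle, i.e. |z| > 1 for every root.
Set 1 + (-1.119) z + (0.705) z^2 = 0, i.e. a z^2 + b z + c = 0 with a = 0.705, b = -1.119, c = 1.
Discriminant D = b^2 - 4ac = (-1.119)^2 - 4*(0.705)*1 = 1.252161 - (2.82) = -1.567839.
D < 0, so the roots are the complex-conjugate pair z = (-b +/- i sqrt(-D)) / (2a) = 0.7936 +/- 0.888i.
For a conjugate pair |z|^2 = z * conj(z) = (product of roots) = c/a = 1/(0.705) = 1.41844, so |z| = sqrt(1.41844) = 1.191 for both roots.
Moduli of all roots: 1.1910, 1.1910.
All moduli strictly greater than 1? Yes.
Verdict: Invertible.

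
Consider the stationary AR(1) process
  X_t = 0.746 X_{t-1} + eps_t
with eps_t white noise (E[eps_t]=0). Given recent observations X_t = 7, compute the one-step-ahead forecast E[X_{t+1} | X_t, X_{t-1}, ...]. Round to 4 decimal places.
E[X_{t+1} \mid \mathcal F_t] = 5.2220

For an AR(p) model X_t = c + sum_i phi_i X_{t-i} + eps_t, the
one-step-ahead conditional mean is
  E[X_{t+1} | X_t, ...] = c + sum_i phi_i X_{t+1-i}.
Substitute known values:
  E[X_{t+1} | ...] = (0.746) * (7)
                   = 5.2220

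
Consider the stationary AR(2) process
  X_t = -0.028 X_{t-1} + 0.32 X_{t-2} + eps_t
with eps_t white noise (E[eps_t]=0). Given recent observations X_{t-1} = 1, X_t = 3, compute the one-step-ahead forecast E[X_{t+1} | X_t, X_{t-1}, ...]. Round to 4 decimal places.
E[X_{t+1} \mid \mathcal F_t] = 0.2360

For an AR(p) model X_t = c + sum_i phi_i X_{t-i} + eps_t, the
one-step-ahead conditional mean is
  E[X_{t+1} | X_t, ...] = c + sum_i phi_i X_{t+1-i}.
Substitute known values:
  E[X_{t+1} | ...] = (-0.028) * (3) + (0.32) * (1)
                   = 0.2360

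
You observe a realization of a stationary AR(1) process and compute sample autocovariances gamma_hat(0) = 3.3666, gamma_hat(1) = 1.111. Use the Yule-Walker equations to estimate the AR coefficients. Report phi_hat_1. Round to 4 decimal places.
\hat\phi_{1} = 0.3300

The Yule-Walker equations for an AR(p) process read, in matrix form,
  Gamma_p phi = r_p,   with   (Gamma_p)_{ij} = gamma(|i - j|),
                       (r_p)_i = gamma(i),   i,j = 1..p.
Substitute the sample gammas (Toeplitz matrix and right-hand side of size 1):
  Gamma_p = [[3.3666]]
  r_p     = [1.111]
With p = 1 this is the single equation gamma(0) phi_1 = gamma(1):
  phi_hat_1 = gamma(1) / gamma(0) = 1.111 / 3.3666 = 0.3300.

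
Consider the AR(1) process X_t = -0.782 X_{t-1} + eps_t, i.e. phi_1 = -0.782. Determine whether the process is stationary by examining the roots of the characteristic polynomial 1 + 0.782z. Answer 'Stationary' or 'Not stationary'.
\text{Stationary}

The AR(p) characteristic polynomial is P(z) = 1 + 0.782z.
Stationarity requires all roots to lie outside the unit circle, i.e. |z| > 1 for every root.
This is linear in z: 1 + (0.782) z = 0  =>  z = -1/(0.782) = -1.278772,  |z| = 1.278772.
Moduli of all roots: 1.2788.
All moduli strictly greater than 1? Yes.
Verdict: Stationary.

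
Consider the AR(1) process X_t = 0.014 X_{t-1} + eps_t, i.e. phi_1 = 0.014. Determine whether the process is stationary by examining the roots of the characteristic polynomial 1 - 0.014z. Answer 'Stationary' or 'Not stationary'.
\text{Stationary}

The AR(p) characteristic polynomial is P(z) = 1 - 0.014z.
Stationarity requires all roots to lie outside the unit circle, i.e. |z| > 1 for every root.
This is linear in z: 1 + (-0.014) z = 0  =>  z = -1/(-0.014) = 71.428571,  |z| = 71.428571.
Moduli of all roots: 71.4286.
All moduli strictly greater than 1? Yes.
Verdict: Stationary.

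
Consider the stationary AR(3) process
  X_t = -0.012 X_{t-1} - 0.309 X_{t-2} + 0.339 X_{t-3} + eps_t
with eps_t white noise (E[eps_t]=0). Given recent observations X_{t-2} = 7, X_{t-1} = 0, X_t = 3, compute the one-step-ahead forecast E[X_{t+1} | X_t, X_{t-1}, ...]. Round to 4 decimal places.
E[X_{t+1} \mid \mathcal F_t] = 2.3370

For an AR(p) model X_t = c + sum_i phi_i X_{t-i} + eps_t, the
one-step-ahead conditional mean is
  E[X_{t+1} | X_t, ...] = c + sum_i phi_i X_{t+1-i}.
Substitute known values:
  E[X_{t+1} | ...] = (-0.012) * (3) + (-0.309) * (0) + (0.339) * (7)
                   = 2.3370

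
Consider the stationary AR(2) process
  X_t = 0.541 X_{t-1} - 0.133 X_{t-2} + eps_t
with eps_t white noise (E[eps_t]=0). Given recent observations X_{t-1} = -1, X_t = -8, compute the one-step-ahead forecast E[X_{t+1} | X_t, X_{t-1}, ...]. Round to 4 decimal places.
E[X_{t+1} \mid \mathcal F_t] = -4.1950

For an AR(p) model X_t = c + sum_i phi_i X_{t-i} + eps_t, the
one-step-ahead conditional mean is
  E[X_{t+1} | X_t, ...] = c + sum_i phi_i X_{t+1-i}.
Substitute known values:
  E[X_{t+1} | ...] = (0.541) * (-8) + (-0.133) * (-1)
                   = -4.1950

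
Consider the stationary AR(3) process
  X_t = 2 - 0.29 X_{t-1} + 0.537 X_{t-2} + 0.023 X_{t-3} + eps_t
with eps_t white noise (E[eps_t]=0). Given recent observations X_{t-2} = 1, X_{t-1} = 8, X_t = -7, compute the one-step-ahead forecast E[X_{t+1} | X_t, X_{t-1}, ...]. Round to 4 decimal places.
E[X_{t+1} \mid \mathcal F_t] = 8.3490

For an AR(p) model X_t = c + sum_i phi_i X_{t-i} + eps_t, the
one-step-ahead conditional mean is
  E[X_{t+1} | X_t, ...] = c + sum_i phi_i X_{t+1-i}.
Substitute known values:
  E[X_{t+1} | ...] = 2 + (-0.29) * (-7) + (0.537) * (8) + (0.023) * (1)
                   = 8.3490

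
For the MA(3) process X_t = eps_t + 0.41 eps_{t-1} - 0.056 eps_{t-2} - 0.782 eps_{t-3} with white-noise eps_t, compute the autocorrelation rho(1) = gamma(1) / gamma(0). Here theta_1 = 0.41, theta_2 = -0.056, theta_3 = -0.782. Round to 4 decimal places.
\rho(1) = 0.2417

For an MA(q) process with theta_0 = 1, the autocovariance is
  gamma(k) = sigma^2 * sum_{i=0..q-k} theta_i * theta_{i+k},
and rho(k) = gamma(k) / gamma(0). Sigma^2 cancels.
  numerator   = (1)*(0.41) + (0.41)*(-0.056) + (-0.056)*(-0.782) = 0.430832.
  denominator = (1)^2 + (0.41)^2 + (-0.056)^2 + (-0.782)^2 = 1.78276.
  rho(1) = 0.430832 / 1.78276 = 0.2417.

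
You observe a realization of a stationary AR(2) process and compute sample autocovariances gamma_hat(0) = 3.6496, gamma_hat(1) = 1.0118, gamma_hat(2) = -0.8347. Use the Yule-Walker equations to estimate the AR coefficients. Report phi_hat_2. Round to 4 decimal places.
\hat\phi_{2} = -0.3310

The Yule-Walker equations for an AR(p) process read, in matrix form,
  Gamma_p phi = r_p,   with   (Gamma_p)_{ij} = gamma(|i - j|),
                       (r_p)_i = gamma(i),   i,j = 1..p.
Substitute the sample gammas (Toeplitz matrix and right-hand side of size 2):
  Gamma_p = [[3.6496, 1.0118], [1.0118, 3.6496]]
  r_p     = [1.0118, -0.8347]
Written out:
  3.6496 phi_1 + 1.0118 phi_2 = 1.0118
  1.0118 phi_1 + 3.6496 phi_2 = -0.8347
Solve by Cramer's rule:
  det = gamma(0)^2 - gamma(1)^2 = (3.6496)^2 - (1.0118)^2 = 13.31958016 - 1.02373924 = 12.29584092
  phi_hat_1 = [gamma(1) gamma(0) - gamma(1) gamma(2)] / det = [(1.0118)(3.6496) - (1.0118)(-0.8347)] / 12.29584092 = 4.53721474 / 12.29584092 = 0.369
  phi_hat_2 = [gamma(0) gamma(2) - gamma(1)^2] / det = [(3.6496)(-0.8347) - (1.0118)^2] / 12.29584092 = -4.07006036 / 12.29584092 = -0.331
So phi_hat = [0.3690, -0.3310].
Therefore phi_hat_2 = -0.3310.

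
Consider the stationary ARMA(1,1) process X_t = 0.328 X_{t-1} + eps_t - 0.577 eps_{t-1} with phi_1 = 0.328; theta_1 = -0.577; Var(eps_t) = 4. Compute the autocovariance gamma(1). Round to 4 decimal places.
\gamma(1) = -0.9048

Multiply the model equation by X_{t-k} and take expectations. With theta_0 = psi_0 = 1 and psi_j the MA(infinity) weights, this gives
  gamma(k) - sum_i phi_i gamma(k-i) = c_k,
  c_k = sigma^2 * sum_{j=k..q} theta_j psi_{j-k}   (c_k = 0 for k > q),
using gamma(-m) = gamma(m).
psi-weights needed (psi_j = theta_j + sum_i phi_i psi_{j-i}):
  psi_1 = theta_1 + phi_1 = -0.577 + (0.328) = -0.249
Right-hand sides:
  c_0 = sigma^2 (1 + theta_1 psi_1) = 4 * (1 + (-0.577)(-0.249)) = 4 * 1.143673 = 4.574692
  c_1 = sigma^2 theta_1 = 4 * (-0.577) = -2.308
  c_2 = 0
Equations for k = 0 and k = 1 (AR order 1):
  gamma(0) = phi_1 gamma(1) + c_0
  gamma(1) = phi_1 gamma(0) + c_1
Substituting the second into the first: gamma(0) (1 - phi_1^2) = c_0 + phi_1 c_1, so
  gamma(0) = (c_0 + phi_1 c_1) / (1 - phi_1^2) = (4.574692 + (0.328)(-2.308)) / (1 - (0.328)^2) = 3.817668 / 0.892416 = 4.277902.
  gamma(1) = phi_1 gamma(0) + c_1 = (0.328)(4.277902) + (-2.308) = -0.904848.
Therefore gamma(1) = -0.9048 (to 4 decimal places).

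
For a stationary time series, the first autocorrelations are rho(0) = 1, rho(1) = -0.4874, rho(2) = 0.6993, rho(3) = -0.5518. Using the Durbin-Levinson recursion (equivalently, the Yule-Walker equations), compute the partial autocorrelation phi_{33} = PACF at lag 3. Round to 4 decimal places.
\phi_{33} = -0.2531

The PACF at lag k is phi_{kk}, the last component of the solution
to the Yule-Walker system G_k phi = r_k where
  (G_k)_{ij} = rho(|i - j|), (r_k)_i = rho(i), i,j = 1..k.
Equivalently, Durbin-Levinson gives phi_{kk} iteratively:
  phi_{11} = rho(1)
  phi_{kk} = [rho(k) - sum_{j=1..k-1} phi_{k-1,j} rho(k-j)]
            / [1 - sum_{j=1..k-1} phi_{k-1,j} rho(j)],
  phi_{k,j} = phi_{k-1,j} - phi_{kk} phi_{k-1,k-j},  j = 1..k-1.
Step k = 1:
  phi_11 = rho(1) = -0.4874.
Step k = 2:
  phi_22 = [rho(2) - phi_11 rho(1)] / [1 - phi_11 rho(1)] = [0.6993 - (-0.4874)(-0.4874)] / [1 - (-0.4874)(-0.4874)]
         = 0.46174124 / 0.76244124 = 0.605609.
  Update: phi_21 = phi_11 - phi_22 phi_11 = -0.4874 - (0.605609)(-0.4874) = -0.192226.
Step k = 3:
  phi_33 = [rho(3) - phi_21 rho(2) - phi_22 rho(1)] / [1 - phi_21 rho(1) - phi_22 rho(2)]
    numerator   = -0.5518 - (-0.192226)(0.6993) - (0.605609)(-0.4874) = -0.12220242
    denominator = 1 - (-0.192226)(-0.4874) - (0.605609)(0.6993) = 0.48280661
  phi_33 = -0.12220242 / 0.48280661 = -0.2531.
Therefore phi_{33} = -0.2531.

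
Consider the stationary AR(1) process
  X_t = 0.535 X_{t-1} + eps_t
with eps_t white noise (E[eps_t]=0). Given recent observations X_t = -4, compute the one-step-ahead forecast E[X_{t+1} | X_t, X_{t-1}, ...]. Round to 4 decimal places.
E[X_{t+1} \mid \mathcal F_t] = -2.1400

For an AR(p) model X_t = c + sum_i phi_i X_{t-i} + eps_t, the
one-step-ahead conditional mean is
  E[X_{t+1} | X_t, ...] = c + sum_i phi_i X_{t+1-i}.
Substitute known values:
  E[X_{t+1} | ...] = (0.535) * (-4)
                   = -2.1400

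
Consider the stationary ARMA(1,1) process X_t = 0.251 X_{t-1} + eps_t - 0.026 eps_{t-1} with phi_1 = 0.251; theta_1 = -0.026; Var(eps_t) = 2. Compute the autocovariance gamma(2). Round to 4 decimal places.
\gamma(2) = 0.1198

Multiply the model equation by X_{t-k} and take expectations. With theta_0 = psi_0 = 1 and psi_j the MA(infinity) weights, this gives
  gamma(k) - sum_i phi_i gamma(k-i) = c_k,
  c_k = sigma^2 * sum_{j=k..q} theta_j psi_{j-k}   (c_k = 0 for k > q),
using gamma(-m) = gamma(m).
psi-weights needed (psi_j = theta_j + sum_i phi_i psi_{j-i}):
  psi_1 = theta_1 + phi_1 = -0.026 + (0.251) = 0.225
Right-hand sides:
  c_0 = sigma^2 (1 + theta_1 psi_1) = 2 * (1 + (-0.026)(0.225)) = 2 * 0.99415 = 1.9883
  c_1 = sigma^2 theta_1 = 2 * (-0.026) = -0.052
  c_2 = 0
Equations for k = 0 and k = 1 (AR order 1):
  gamma(0) = phi_1 gamma(1) + c_0
  gamma(1) = phi_1 gamma(0) + c_1
Substituting the second into the first: gamma(0) (1 - phi_1^2) = c_0 + phi_1 c_1, so
  gamma(0) = (c_0 + phi_1 c_1) / (1 - phi_1^2) = (1.9883 + (0.251)(-0.052)) / (1 - (0.251)^2) = 1.975248 / 0.936999 = 2.108058.
  gamma(1) = phi_1 gamma(0) + c_1 = (0.251)(2.108058) + (-0.052) = 0.477122.
For k = 2 (> q): gamma(2) = phi_1 gamma(1) = (0.251)(0.477122) = 0.119758.
Therefore gamma(2) = 0.1198 (to 4 decimal places).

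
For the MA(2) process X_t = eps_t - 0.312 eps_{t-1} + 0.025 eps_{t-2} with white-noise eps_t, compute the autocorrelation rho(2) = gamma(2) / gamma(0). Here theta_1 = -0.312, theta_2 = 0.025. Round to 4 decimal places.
\rho(2) = 0.0228

For an MA(q) process with theta_0 = 1, the autocovariance is
  gamma(k) = sigma^2 * sum_{i=0..q-k} theta_i * theta_{i+k},
and rho(k) = gamma(k) / gamma(0). Sigma^2 cancels.
  numerator   = (1)*(0.025) = 0.025.
  denominator = (1)^2 + (-0.312)^2 + (0.025)^2 = 1.097969.
  rho(2) = 0.025 / 1.097969 = 0.0228.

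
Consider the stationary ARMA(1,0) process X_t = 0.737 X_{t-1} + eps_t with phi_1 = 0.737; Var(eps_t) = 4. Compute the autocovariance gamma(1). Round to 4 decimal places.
\gamma(1) = 6.4532

Multiply the model equation by X_{t-k} and take expectations. With theta_0 = psi_0 = 1 and psi_j the MA(infinity) weights, this gives
  gamma(k) - sum_i phi_i gamma(k-i) = c_k,
  c_k = sigma^2 * sum_{j=k..q} theta_j psi_{j-k}   (c_k = 0 for k > q),
using gamma(-m) = gamma(m).
Pure AR (q = 0): c_0 = sigma^2 = 4, c_k = 0 for k >= 1.
Equations for k = 0 and k = 1 (AR order 1):
  gamma(0) = phi_1 gamma(1) + c_0
  gamma(1) = phi_1 gamma(0) + c_1
Substituting the second into the first: gamma(0) (1 - phi_1^2) = c_0 + phi_1 c_1, so
  gamma(0) = c_0 / (1 - phi_1^2) = 4 / (1 - (0.737)^2) = 4 / 0.456831 = 8.755973.
  gamma(1) = phi_1 gamma(0) = (0.737)(8.755973) = 6.453152.
Therefore gamma(1) = 6.4532 (to 4 decimal places).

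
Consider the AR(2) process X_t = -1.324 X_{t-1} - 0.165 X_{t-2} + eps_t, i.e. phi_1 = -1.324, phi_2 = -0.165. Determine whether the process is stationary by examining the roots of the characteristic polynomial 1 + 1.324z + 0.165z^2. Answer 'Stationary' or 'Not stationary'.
\text{Not stationary}

The AR(p) characteristic polynomial is P(z) = 1 + 1.324z + 0.165z^2.
Stationarity requires all roots to lie outside the unit circle, i.e. |z| > 1 for every root.
Set 1 + (1.324) z + (0.165) z^2 = 0, i.e. a z^2 + b z + c = 0 with a = 0.165, b = 1.324, c = 1.
Discriminant D = b^2 - 4ac = (1.324)^2 - 4*(0.165)*1 = 1.752976 - (0.66) = 1.092976.
D >= 0, so the roots are real: z = (-b +/- sqrt(D)) / (2a) = (-1.324 +/- 1.045455) / (0.33).
  z_1 = (-1.324 + 1.045455) / (0.33) = -0.8441,   |z_1| = 0.8441.
  z_2 = (-1.324 - 1.045455) / (0.33) = -7.1802,   |z_2| = 7.1802.
Moduli of all roots: 0.8441, 7.1802.
All moduli strictly greater than 1? No.
Verdict: Not stationary.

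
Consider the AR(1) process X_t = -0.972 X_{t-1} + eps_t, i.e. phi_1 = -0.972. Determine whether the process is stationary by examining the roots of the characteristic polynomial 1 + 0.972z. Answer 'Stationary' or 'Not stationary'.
\text{Stationary}

The AR(p) characteristic polynomial is P(z) = 1 + 0.972z.
Stationarity requires all roots to lie outside the unit circle, i.e. |z| > 1 for every root.
This is linear in z: 1 + (0.972) z = 0  =>  z = -1/(0.972) = -1.028807,  |z| = 1.028807.
Moduli of all roots: 1.0288.
All moduli strictly greater than 1? Yes.
Verdict: Stationary.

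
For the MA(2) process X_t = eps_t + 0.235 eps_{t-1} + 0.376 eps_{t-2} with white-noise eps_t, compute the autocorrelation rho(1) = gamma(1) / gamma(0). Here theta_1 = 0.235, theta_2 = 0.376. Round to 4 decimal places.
\rho(1) = 0.2702

For an MA(q) process with theta_0 = 1, the autocovariance is
  gamma(k) = sigma^2 * sum_{i=0..q-k} theta_i * theta_{i+k},
and rho(k) = gamma(k) / gamma(0). Sigma^2 cancels.
  numerator   = (1)*(0.235) + (0.235)*(0.376) = 0.32336.
  denominator = (1)^2 + (0.235)^2 + (0.376)^2 = 1.196601.
  rho(1) = 0.32336 / 1.196601 = 0.2702.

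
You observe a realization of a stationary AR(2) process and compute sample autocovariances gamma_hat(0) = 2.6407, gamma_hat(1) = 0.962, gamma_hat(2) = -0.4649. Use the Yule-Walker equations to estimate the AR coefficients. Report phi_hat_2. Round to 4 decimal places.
\hat\phi_{2} = -0.3560

The Yule-Walker equations for an AR(p) process read, in matrix form,
  Gamma_p phi = r_p,   with   (Gamma_p)_{ij} = gamma(|i - j|),
                       (r_p)_i = gamma(i),   i,j = 1..p.
Substitute the sample gammas (Toeplitz matrix and right-hand side of size 2):
  Gamma_p = [[2.6407, 0.962], [0.962, 2.6407]]
  r_p     = [0.962, -0.4649]
Written out:
  2.6407 phi_1 + 0.962 phi_2 = 0.962
  0.962 phi_1 + 2.6407 phi_2 = -0.4649
Solve by Cramer's rule:
  det = gamma(0)^2 - gamma(1)^2 = (2.6407)^2 - (0.962)^2 = 6.97329649 - 0.925444 = 6.04785249
  phi_hat_1 = [gamma(1) gamma(0) - gamma(1) gamma(2)] / det = [(0.962)(2.6407) - (0.962)(-0.4649)] / 6.04785249 = 2.9875872 / 6.04785249 = 0.494
  phi_hat_2 = [gamma(0) gamma(2) - gamma(1)^2] / det = [(2.6407)(-0.4649) - (0.962)^2] / 6.04785249 = -2.15310543 / 6.04785249 = -0.356
So phi_hat = [0.4940, -0.3560].
Therefore phi_hat_2 = -0.3560.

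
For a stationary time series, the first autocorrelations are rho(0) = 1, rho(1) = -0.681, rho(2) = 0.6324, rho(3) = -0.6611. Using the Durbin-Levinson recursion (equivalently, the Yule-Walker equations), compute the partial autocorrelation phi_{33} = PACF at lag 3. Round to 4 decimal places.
\phi_{33} = -0.3140

The PACF at lag k is phi_{kk}, the last component of the solution
to the Yule-Walker system G_k phi = r_k where
  (G_k)_{ij} = rho(|i - j|), (r_k)_i = rho(i), i,j = 1..k.
Equivalently, Durbin-Levinson gives phi_{kk} iteratively:
  phi_{11} = rho(1)
  phi_{kk} = [rho(k) - sum_{j=1..k-1} phi_{k-1,j} rho(k-j)]
            / [1 - sum_{j=1..k-1} phi_{k-1,j} rho(j)],
  phi_{k,j} = phi_{k-1,j} - phi_{kk} phi_{k-1,k-j},  j = 1..k-1.
Step k = 1:
  phi_11 = rho(1) = -0.681.
Step k = 2:
  phi_22 = [rho(2) - phi_11 rho(1)] / [1 - phi_11 rho(1)] = [0.6324 - (-0.681)(-0.681)] / [1 - (-0.681)(-0.681)]
         = 0.168639 / 0.536239 = 0.314485.
  Update: phi_21 = phi_11 - phi_22 phi_11 = -0.681 - (0.314485)(-0.681) = -0.466836.
Step k = 3:
  phi_33 = [rho(3) - phi_21 rho(2) - phi_22 rho(1)] / [1 - phi_21 rho(1) - phi_22 rho(2)]
    numerator   = -0.6611 - (-0.466836)(0.6324) - (0.314485)(-0.681) = -0.15170887
    denominator = 1 - (-0.466836)(-0.681) - (0.314485)(0.6324) = 0.4832046
  phi_33 = -0.15170887 / 0.4832046 = -0.314.
Therefore phi_{33} = -0.3140.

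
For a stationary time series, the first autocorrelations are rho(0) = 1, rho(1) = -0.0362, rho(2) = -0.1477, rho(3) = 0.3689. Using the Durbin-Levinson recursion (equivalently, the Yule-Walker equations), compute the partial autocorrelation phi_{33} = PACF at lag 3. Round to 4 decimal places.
\phi_{33} = 0.3660

The PACF at lag k is phi_{kk}, the last component of the solution
to the Yule-Walker system G_k phi = r_k where
  (G_k)_{ij} = rho(|i - j|), (r_k)_i = rho(i), i,j = 1..k.
Equivalently, Durbin-Levinson gives phi_{kk} iteratively:
  phi_{11} = rho(1)
  phi_{kk} = [rho(k) - sum_{j=1..k-1} phi_{k-1,j} rho(k-j)]
            / [1 - sum_{j=1..k-1} phi_{k-1,j} rho(j)],
  phi_{k,j} = phi_{k-1,j} - phi_{kk} phi_{k-1,k-j},  j = 1..k-1.
Step k = 1:
  phi_11 = rho(1) = -0.0362.
Step k = 2:
  phi_22 = [rho(2) - phi_11 rho(1)] / [1 - phi_11 rho(1)] = [-0.1477 - (-0.0362)(-0.0362)] / [1 - (-0.0362)(-0.0362)]
         = -0.14901044 / 0.99868956 = -0.149206.
  Update: phi_21 = phi_11 - phi_22 phi_11 = -0.0362 - (-0.149206)(-0.0362) = -0.041601.
Step k = 3:
  phi_33 = [rho(3) - phi_21 rho(2) - phi_22 rho(1)] / [1 - phi_21 rho(1) - phi_22 rho(2)]
    numerator   = 0.3689 - (-0.041601)(-0.1477) - (-0.149206)(-0.0362) = 0.35735424
    denominator = 1 - (-0.041601)(-0.0362) - (-0.149206)(-0.1477) = 0.97645631
  phi_33 = 0.35735424 / 0.97645631 = 0.366.
Therefore phi_{33} = 0.3660.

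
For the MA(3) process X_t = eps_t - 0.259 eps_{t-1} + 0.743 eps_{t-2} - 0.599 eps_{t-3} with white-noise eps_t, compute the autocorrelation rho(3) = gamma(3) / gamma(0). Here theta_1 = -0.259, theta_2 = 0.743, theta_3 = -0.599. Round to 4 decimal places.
\rho(3) = -0.3028

For an MA(q) process with theta_0 = 1, the autocovariance is
  gamma(k) = sigma^2 * sum_{i=0..q-k} theta_i * theta_{i+k},
and rho(k) = gamma(k) / gamma(0). Sigma^2 cancels.
  numerator   = (1)*(-0.599) = -0.599.
  denominator = (1)^2 + (-0.259)^2 + (0.743)^2 + (-0.599)^2 = 1.977931.
  rho(3) = -0.599 / 1.977931 = -0.3028.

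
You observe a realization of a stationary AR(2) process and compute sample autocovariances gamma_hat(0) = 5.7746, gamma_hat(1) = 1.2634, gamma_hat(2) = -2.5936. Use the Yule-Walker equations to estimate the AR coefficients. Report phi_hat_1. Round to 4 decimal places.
\hat\phi_{1} = 0.3330

The Yule-Walker equations for an AR(p) process read, in matrix form,
  Gamma_p phi = r_p,   with   (Gamma_p)_{ij} = gamma(|i - j|),
                       (r_p)_i = gamma(i),   i,j = 1..p.
Substitute the sample gammas (Toeplitz matrix and right-hand side of size 2):
  Gamma_p = [[5.7746, 1.2634], [1.2634, 5.7746]]
  r_p     = [1.2634, -2.5936]
Written out:
  5.7746 phi_1 + 1.2634 phi_2 = 1.2634
  1.2634 phi_1 + 5.7746 phi_2 = -2.5936
Solve by Cramer's rule:
  det = gamma(0)^2 - gamma(1)^2 = (5.7746)^2 - (1.2634)^2 = 33.34600516 - 1.59617956 = 31.7498256
  phi_hat_1 = [gamma(1) gamma(0) - gamma(1) gamma(2)] / det = [(1.2634)(5.7746) - (1.2634)(-2.5936)] / 31.7498256 = 10.57238388 / 31.7498256 = 0.333
  phi_hat_2 = [gamma(0) gamma(2) - gamma(1)^2] / det = [(5.7746)(-2.5936) - (1.2634)^2] / 31.7498256 = -16.57318212 / 31.7498256 = -0.522
So phi_hat = [0.3330, -0.5220].
Therefore phi_hat_1 = 0.3330.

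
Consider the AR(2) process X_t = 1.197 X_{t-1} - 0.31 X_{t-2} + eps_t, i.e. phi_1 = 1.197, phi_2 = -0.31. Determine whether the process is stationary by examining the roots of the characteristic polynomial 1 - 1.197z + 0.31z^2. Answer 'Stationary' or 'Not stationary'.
\text{Stationary}

The AR(p) characteristic polynomial is P(z) = 1 - 1.197z + 0.31z^2.
Stationarity requires all roots to lie outside the unit circle, i.e. |z| > 1 for every root.
Set 1 + (-1.197) z + (0.31) z^2 = 0, i.e. a z^2 + b z + c = 0 with a = 0.31, b = -1.197, c = 1.
Discriminant D = b^2 - 4ac = (-1.197)^2 - 4*(0.31)*1 = 1.432809 - (1.24) = 0.192809.
D >= 0, so the roots are real: z = (-b +/- sqrt(D)) / (2a) = (1.197 +/- 0.4391) / (0.62).
  z_1 = (1.197 + 0.4391) / (0.62) = 2.6389,   |z_1| = 2.6389.
  z_2 = (1.197 - 0.4391) / (0.62) = 1.2224,   |z_2| = 1.2224.
Moduli of all roots: 2.6389, 1.2224.
All moduli strictly greater than 1? Yes.
Verdict: Stationary.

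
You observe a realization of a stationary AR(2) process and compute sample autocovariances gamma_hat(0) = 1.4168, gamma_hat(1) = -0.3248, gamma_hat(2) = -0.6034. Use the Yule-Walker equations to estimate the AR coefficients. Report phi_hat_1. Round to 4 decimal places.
\hat\phi_{1} = -0.3450

The Yule-Walker equations for an AR(p) process read, in matrix form,
  Gamma_p phi = r_p,   with   (Gamma_p)_{ij} = gamma(|i - j|),
                       (r_p)_i = gamma(i),   i,j = 1..p.
Substitute the sample gammas (Toeplitz matrix and right-hand side of size 2):
  Gamma_p = [[1.4168, -0.3248], [-0.3248, 1.4168]]
  r_p     = [-0.3248, -0.6034]
Written out:
  1.4168 phi_1 - 0.3248 phi_2 = -0.3248
  -0.3248 phi_1 + 1.4168 phi_2 = -0.6034
Solve by Cramer's rule:
  det = gamma(0)^2 - gamma(1)^2 = (1.4168)^2 - (-0.3248)^2 = 2.00732224 - 0.10549504 = 1.9018272
  phi_hat_1 = [gamma(1) gamma(0) - gamma(1) gamma(2)] / det = [(-0.3248)(1.4168) - (-0.3248)(-0.6034)] / 1.9018272 = -0.65616096 / 1.9018272 = -0.345
  phi_hat_2 = [gamma(0) gamma(2) - gamma(1)^2] / det = [(1.4168)(-0.6034) - (-0.3248)^2] / 1.9018272 = -0.96039216 / 1.9018272 = -0.505
So phi_hat = [-0.3450, -0.5050].
Therefore phi_hat_1 = -0.3450.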